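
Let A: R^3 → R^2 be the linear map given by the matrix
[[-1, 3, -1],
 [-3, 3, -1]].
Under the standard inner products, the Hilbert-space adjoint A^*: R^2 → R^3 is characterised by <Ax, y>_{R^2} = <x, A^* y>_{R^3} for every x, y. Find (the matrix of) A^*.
A^* = A^T =
[[-1, -3],
 [3, 3],
 [-1, -1]]

For real matrices with standard dot products, the defining identity <Ax, y> = <x, A^* y> gives (Ax)^T y = x^T (A^*) y, i.e. x^T A^T y = x^T (A^*) y. Since this holds for all x, y, we must have A^* = A^T. Therefore
A^* =
[[-1, -3],
 [3, 3],
 [-1, -1]].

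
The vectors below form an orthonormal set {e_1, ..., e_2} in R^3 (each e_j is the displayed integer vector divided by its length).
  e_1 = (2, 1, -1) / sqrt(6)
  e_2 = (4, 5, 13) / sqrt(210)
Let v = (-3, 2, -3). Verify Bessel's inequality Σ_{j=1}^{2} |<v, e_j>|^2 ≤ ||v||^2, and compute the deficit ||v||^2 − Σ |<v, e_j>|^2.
Σ |<v, e_j>|^2 = 286/35; ||v||^2 = 22; deficit = 484/35

Write each e_j = u_j / sqrt(<u_j, u_j>) where u_j is the displayed integer vector. Then <v, e_j> = <v, u_j> / sqrt(<u_j, u_j>), so |<v, e_j>|^2 = <v, u_j>^2 / <u_j, u_j>.
Coefficients: <v, e_1> = -1/sqrt(6), <v, e_2> = -41/sqrt(210).
Square and sum: Σ |<v, e_j>|^2 = 286/35.
Compute ||v||^2 = v·v = 22.
Deficit = 22 − 286/35 = 484/35 ≥ 0, confirming Bessel's inequality. (The deficit equals ||v − Σ <v,e_j> e_j||^2, the squared distance from v to span{e_j}.)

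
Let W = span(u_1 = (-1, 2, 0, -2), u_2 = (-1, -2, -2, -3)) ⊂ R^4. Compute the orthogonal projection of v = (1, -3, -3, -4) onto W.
proj_W(v) = (-1, -10/3, -8/3, -10/3)

Set up U = [u_1 | ... | u_2] ∈ R^(4×2). The projector onto W = col(U) is P = U (U^T U)^(-1) U^T.
Compute U^T U =
  [9, 3]
  [3, 18],
and U^T v = (1, 23).
Solve U^T U · c = U^T v for the coefficients: c = (-1/3, 4/3). The projection is proj_W(v) = U c.
Check: (v - proj_W(v)) · u_1 = 0  (should be 0).
Check: (v - proj_W(v)) · u_2 = 0  (should be 0).
Result: proj_W(v) = (-1, -10/3, -8/3, -10/3).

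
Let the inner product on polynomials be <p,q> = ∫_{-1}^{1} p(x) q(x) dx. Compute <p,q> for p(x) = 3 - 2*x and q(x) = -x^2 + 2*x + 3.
<p,q> = 40/3

Expand the product: p(x)·q(x) = 2*x^3 - 7*x^2 + 9.
∫_{-1}^{1} of each monomial x^k gives [2/(k+1) if k even, 0 if k odd]. Integrating term-by-term (or equivalently evaluating the antiderivative F(x) = x^4/2 - 7*x^3/3 + 9*x at the endpoints):
  F(1) − F(−1) = 43/6 − (-37/6) = 40/3.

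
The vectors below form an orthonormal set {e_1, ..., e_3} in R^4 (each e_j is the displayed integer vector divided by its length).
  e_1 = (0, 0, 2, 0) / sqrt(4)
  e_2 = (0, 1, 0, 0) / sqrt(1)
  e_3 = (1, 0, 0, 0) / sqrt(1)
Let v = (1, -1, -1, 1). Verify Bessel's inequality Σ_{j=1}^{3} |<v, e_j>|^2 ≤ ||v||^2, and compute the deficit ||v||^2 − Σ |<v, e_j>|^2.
Σ |<v, e_j>|^2 = 3; ||v||^2 = 4; deficit = 1

Write each e_j = u_j / sqrt(<u_j, u_j>) where u_j is the displayed integer vector. Then <v, e_j> = <v, u_j> / sqrt(<u_j, u_j>), so |<v, e_j>|^2 = <v, u_j>^2 / <u_j, u_j>.
Coefficients: <v, e_1> = -2/sqrt(4), <v, e_2> = -1/sqrt(1), <v, e_3> = 1/sqrt(1).
Square and sum: Σ |<v, e_j>|^2 = 3.
Compute ||v||^2 = v·v = 4.
Deficit = 4 − 3 = 1 ≥ 0, confirming Bessel's inequality. (The deficit equals ||v − Σ <v,e_j> e_j||^2, the squared distance from v to span{e_j}.)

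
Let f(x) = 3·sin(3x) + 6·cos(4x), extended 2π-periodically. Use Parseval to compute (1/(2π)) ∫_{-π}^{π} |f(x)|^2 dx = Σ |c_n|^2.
Σ |c_n|^2 = 45/2

Expand |f|^2 and use orthogonality of {sin(nx), cos(mx)} on [-π, π]:
  ∫_{-π}^{π} sin(nx)^2 dx = π, ∫ cos(mx)^2 dx = π, and cross terms integrate to 0.
So ∫_{-π}^{π} f(x)^2 dx = 3^2 · π + 6^2 · π = (9 + 36)π.
Divide by 2π: (9 + 36)/2 = 45/2.
By Parseval, this equals Σ |c_n|^2.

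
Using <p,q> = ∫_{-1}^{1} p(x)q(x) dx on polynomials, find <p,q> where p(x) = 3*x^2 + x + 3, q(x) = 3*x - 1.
<p,q> = -6

Expand the product: p(x)·q(x) = 9*x^3 + 8*x - 3.
∫_{-1}^{1} of each monomial x^k gives [2/(k+1) if k even, 0 if k odd]. Integrating term-by-term (or equivalently evaluating the antiderivative F(x) = 9*x^4/4 + 4*x^2 - 3*x at the endpoints):
  F(1) − F(−1) = 13/4 − (37/4) = -6.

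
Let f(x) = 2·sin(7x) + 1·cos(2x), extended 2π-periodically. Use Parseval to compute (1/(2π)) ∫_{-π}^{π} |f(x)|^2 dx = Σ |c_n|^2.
Σ |c_n|^2 = 5/2

Expand |f|^2 and use orthogonality of {sin(nx), cos(mx)} on [-π, π]:
  ∫_{-π}^{π} sin(nx)^2 dx = π, ∫ cos(mx)^2 dx = π, and cross terms integrate to 0.
So ∫_{-π}^{π} f(x)^2 dx = 2^2 · π + 1^2 · π = (4 + 1)π.
Divide by 2π: (4 + 1)/2 = 5/2.
By Parseval, this equals Σ |c_n|^2.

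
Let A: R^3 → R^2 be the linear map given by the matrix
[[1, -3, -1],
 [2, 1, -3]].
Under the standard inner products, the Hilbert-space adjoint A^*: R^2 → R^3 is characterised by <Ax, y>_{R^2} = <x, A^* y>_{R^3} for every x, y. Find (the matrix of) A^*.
A^* = A^T =
[[1, 2],
 [-3, 1],
 [-1, -3]]

For real matrices with standard dot products, the defining identity <Ax, y> = <x, A^* y> gives (Ax)^T y = x^T (A^*) y, i.e. x^T A^T y = x^T (A^*) y. Since this holds for all x, y, we must have A^* = A^T. Therefore
A^* =
[[1, 2],
 [-3, 1],
 [-1, -3]].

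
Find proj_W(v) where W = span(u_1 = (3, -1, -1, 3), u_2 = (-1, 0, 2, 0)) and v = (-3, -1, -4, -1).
proj_W(v) = (-3/5, 4/5, -14/5, -12/5)

Set up U = [u_1 | ... | u_2] ∈ R^(4×2). The projector onto W = col(U) is P = U (U^T U)^(-1) U^T.
Compute U^T U =
  [20, -5]
  [-5, 5],
and U^T v = (-7, -5).
Solve U^T U · c = U^T v for the coefficients: c = (-4/5, -9/5). The projection is proj_W(v) = U c.
Check: (v - proj_W(v)) · u_1 = 0  (should be 0).
Check: (v - proj_W(v)) · u_2 = 0  (should be 0).
Result: proj_W(v) = (-3/5, 4/5, -14/5, -12/5).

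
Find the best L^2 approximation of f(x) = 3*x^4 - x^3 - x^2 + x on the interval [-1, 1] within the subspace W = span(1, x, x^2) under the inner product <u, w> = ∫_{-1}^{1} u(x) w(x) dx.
g(x) = 11*x^2/7 + 2*x/5 - 9/35

The best approximation g ∈ W is the orthogonal projection of f onto W. Writing g = a_0 + a_1 x + a_2 x^2, the coefficients solve the normal equations G · a = b where
  G_{ij} = <φ_i, φ_j> and b_i = <f, φ_i>, with φ_0 = 1, φ_1 = x, φ_2 = x^2.
G =
  [2, 0, 2/3]
  [0, 2/3, 0]
  [2/3, 0, 2/5],
b = (8/15, 4/15, 16/35).
Solving gives a_0 = -9/35, a_1 = 2/5, a_2 = 11/7, so
  g(x) = 11*x^2/7 + 2*x/5 - 9/35.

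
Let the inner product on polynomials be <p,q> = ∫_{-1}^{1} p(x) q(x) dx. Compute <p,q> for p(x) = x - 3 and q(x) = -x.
<p,q> = -2/3

Expand the product: p(x)·q(x) = -x^2 + 3*x.
∫_{-1}^{1} of each monomial x^k gives [2/(k+1) if k even, 0 if k odd]. Integrating term-by-term (or equivalently evaluating the antiderivative F(x) = -x^3/3 + 3*x^2/2 at the endpoints):
  F(1) − F(−1) = 7/6 − (11/6) = -2/3.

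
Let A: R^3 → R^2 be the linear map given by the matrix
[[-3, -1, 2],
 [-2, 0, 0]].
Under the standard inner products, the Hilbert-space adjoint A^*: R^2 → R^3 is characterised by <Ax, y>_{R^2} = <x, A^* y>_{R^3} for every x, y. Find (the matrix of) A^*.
A^* = A^T =
[[-3, -2],
 [-1, 0],
 [2, 0]]

For real matrices with standard dot products, the defining identity <Ax, y> = <x, A^* y> gives (Ax)^T y = x^T (A^*) y, i.e. x^T A^T y = x^T (A^*) y. Since this holds for all x, y, we must have A^* = A^T. Therefore
A^* =
[[-3, -2],
 [-1, 0],
 [2, 0]].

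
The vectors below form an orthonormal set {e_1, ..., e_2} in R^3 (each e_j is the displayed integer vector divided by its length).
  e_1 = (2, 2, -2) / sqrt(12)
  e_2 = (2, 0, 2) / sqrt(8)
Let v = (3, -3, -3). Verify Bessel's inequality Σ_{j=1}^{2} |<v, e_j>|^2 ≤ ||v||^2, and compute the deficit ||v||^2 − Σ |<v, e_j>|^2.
Σ |<v, e_j>|^2 = 3; ||v||^2 = 27; deficit = 24

Write each e_j = u_j / sqrt(<u_j, u_j>) where u_j is the displayed integer vector. Then <v, e_j> = <v, u_j> / sqrt(<u_j, u_j>), so |<v, e_j>|^2 = <v, u_j>^2 / <u_j, u_j>.
Coefficients: <v, e_1> = 6/sqrt(12), <v, e_2> = 0/sqrt(8).
Square and sum: Σ |<v, e_j>|^2 = 3.
Compute ||v||^2 = v·v = 27.
Deficit = 27 − 3 = 24 ≥ 0, confirming Bessel's inequality. (The deficit equals ||v − Σ <v,e_j> e_j||^2, the squared distance from v to span{e_j}.)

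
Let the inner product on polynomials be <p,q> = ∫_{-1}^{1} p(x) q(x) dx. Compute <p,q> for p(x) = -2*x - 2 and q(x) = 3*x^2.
<p,q> = -4

Expand the product: p(x)·q(x) = -6*x^3 - 6*x^2.
∫_{-1}^{1} of each monomial x^k gives [2/(k+1) if k even, 0 if k odd]. Integrating term-by-term (or equivalently evaluating the antiderivative F(x) = -3*x^4/2 - 2*x^3 at the endpoints):
  F(1) − F(−1) = -7/2 − (1/2) = -4.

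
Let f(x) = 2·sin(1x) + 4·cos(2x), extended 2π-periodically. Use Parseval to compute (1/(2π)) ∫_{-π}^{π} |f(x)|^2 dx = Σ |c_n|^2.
Σ |c_n|^2 = 10

Expand |f|^2 and use orthogonality of {sin(nx), cos(mx)} on [-π, π]:
  ∫_{-π}^{π} sin(nx)^2 dx = π, ∫ cos(mx)^2 dx = π, and cross terms integrate to 0.
So ∫_{-π}^{π} f(x)^2 dx = 2^2 · π + 4^2 · π = (4 + 16)π.
Divide by 2π: (4 + 16)/2 = 10.
By Parseval, this equals Σ |c_n|^2.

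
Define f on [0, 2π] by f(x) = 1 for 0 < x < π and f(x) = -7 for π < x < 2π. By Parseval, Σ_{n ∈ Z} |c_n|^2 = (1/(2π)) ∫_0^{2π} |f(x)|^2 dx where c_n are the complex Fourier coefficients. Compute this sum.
Σ |c_n|^2 = 25

Parseval equates the L^2 energy of f (normalised by 1/(2π)) with the ℓ^2 sum of its Fourier coefficients: (1/(2π)) ∫_0^{2π} |f|^2 = Σ |c_n|^2.
Compute the left side: (1/(2π)) [∫_0^π 1^2 dx + ∫_π^{2π} (-7)^2 dx] = (1/(2π)) · (1π + 49π) = (1 + 49)/2 = 25.
So Σ_{n ∈ Z} |c_n|^2 = 25.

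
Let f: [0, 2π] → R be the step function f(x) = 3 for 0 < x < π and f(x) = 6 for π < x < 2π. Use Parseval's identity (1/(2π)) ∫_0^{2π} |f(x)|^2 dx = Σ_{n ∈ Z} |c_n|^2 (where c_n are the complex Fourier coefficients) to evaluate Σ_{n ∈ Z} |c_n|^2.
Σ |c_n|^2 = 45/2

Parseval equates the L^2 energy of f (normalised by 1/(2π)) with the ℓ^2 sum of its Fourier coefficients: (1/(2π)) ∫_0^{2π} |f|^2 = Σ |c_n|^2.
Compute the left side: (1/(2π)) [∫_0^π 3^2 dx + ∫_π^{2π} 6^2 dx] = (1/(2π)) · (9π + 36π) = (9 + 36)/2 = 45/2.
So Σ_{n ∈ Z} |c_n|^2 = 45/2.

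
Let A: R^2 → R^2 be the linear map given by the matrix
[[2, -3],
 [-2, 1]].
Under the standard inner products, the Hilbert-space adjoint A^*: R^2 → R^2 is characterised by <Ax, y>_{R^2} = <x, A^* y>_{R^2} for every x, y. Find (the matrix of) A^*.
A^* = A^T =
[[2, -2],
 [-3, 1]]

For real matrices with standard dot products, the defining identity <Ax, y> = <x, A^* y> gives (Ax)^T y = x^T (A^*) y, i.e. x^T A^T y = x^T (A^*) y. Since this holds for all x, y, we must have A^* = A^T. Therefore
A^* =
[[2, -2],
 [-3, 1]].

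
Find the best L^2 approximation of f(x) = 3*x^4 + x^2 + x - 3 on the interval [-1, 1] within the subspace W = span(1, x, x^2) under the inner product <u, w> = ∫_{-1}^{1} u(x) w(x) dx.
g(x) = 25*x^2/7 + x - 114/35

The best approximation g ∈ W is the orthogonal projection of f onto W. Writing g = a_0 + a_1 x + a_2 x^2, the coefficients solve the normal equations G · a = b where
  G_{ij} = <φ_i, φ_j> and b_i = <f, φ_i>, with φ_0 = 1, φ_1 = x, φ_2 = x^2.
G =
  [2, 0, 2/3]
  [0, 2/3, 0]
  [2/3, 0, 2/5],
b = (-62/15, 2/3, -26/35).
Solving gives a_0 = -114/35, a_1 = 1, a_2 = 25/7, so
  g(x) = 25*x^2/7 + x - 114/35.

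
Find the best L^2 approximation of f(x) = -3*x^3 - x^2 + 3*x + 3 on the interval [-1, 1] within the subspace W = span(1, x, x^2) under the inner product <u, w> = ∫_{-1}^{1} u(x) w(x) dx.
g(x) = -x^2 + 6*x/5 + 3

The best approximation g ∈ W is the orthogonal projection of f onto W. Writing g = a_0 + a_1 x + a_2 x^2, the coefficients solve the normal equations G · a = b where
  G_{ij} = <φ_i, φ_j> and b_i = <f, φ_i>, with φ_0 = 1, φ_1 = x, φ_2 = x^2.
G =
  [2, 0, 2/3]
  [0, 2/3, 0]
  [2/3, 0, 2/5],
b = (16/3, 4/5, 8/5).
Solving gives a_0 = 3, a_1 = 6/5, a_2 = -1, so
  g(x) = -x^2 + 6*x/5 + 3.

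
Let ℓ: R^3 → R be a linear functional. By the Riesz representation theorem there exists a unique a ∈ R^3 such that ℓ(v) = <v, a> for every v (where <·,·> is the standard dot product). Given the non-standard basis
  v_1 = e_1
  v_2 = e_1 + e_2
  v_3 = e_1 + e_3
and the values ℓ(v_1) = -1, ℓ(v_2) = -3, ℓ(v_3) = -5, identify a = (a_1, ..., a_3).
a = (-1, -2, -4)

Write a = (a_1, ..., a_3) in the standard basis. For each basis vector v_i, ℓ(v_i) = <v_i, a> is a linear equation in the a_j's. Collect the n equations into a matrix system V a = ℓ, where row i of V is v_i (expressed in the standard basis). Since V is invertible (lower-triangular with 1s on the diagonal, up to permutation), solve by back-substitution:
  V =
[[1, 0, 0],
 [1, 1, 0],
 [1, 0, 1]]
  V a = (-1, -3, -5)
Solving gives a = (-1, -2, -4).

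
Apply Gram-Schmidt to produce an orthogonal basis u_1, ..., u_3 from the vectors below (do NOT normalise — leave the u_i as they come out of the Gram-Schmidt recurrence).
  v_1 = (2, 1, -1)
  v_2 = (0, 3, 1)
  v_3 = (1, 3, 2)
Orthogonal basis:
  u_1 = (2, 1, -1)
  u_2 = (-2/3, 8/3, 4/3)
  u_3 = (5/7, -5/14, 15/14)

Apply the Gram-Schmidt recurrence
  u_1 = v_1
  u_i = v_i − Σ_{j<i} ((v_i · u_j) / (u_j · u_j)) · u_j.

Step by step this gives:
  u_1 = (2, 1, -1)
  u_2 = (-2/3, 8/3, 4/3)
  u_3 = (5/7, -5/14, 15/14)

Orthogonality check:
  u_2 · u_1 = 0 (should be 0)
  u_3 · u_1 = 0 (should be 0)
  u_3 · u_2 = 0 (should be 0)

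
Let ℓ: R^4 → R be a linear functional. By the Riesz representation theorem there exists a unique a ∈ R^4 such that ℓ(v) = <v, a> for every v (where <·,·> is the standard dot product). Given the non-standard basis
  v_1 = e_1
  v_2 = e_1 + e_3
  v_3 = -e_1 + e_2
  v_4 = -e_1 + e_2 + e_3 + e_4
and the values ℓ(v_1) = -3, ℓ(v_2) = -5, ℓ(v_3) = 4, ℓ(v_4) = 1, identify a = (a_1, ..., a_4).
a = (-3, 1, -2, -1)

Write a = (a_1, ..., a_4) in the standard basis. For each basis vector v_i, ℓ(v_i) = <v_i, a> is a linear equation in the a_j's. Collect the n equations into a matrix system V a = ℓ, where row i of V is v_i (expressed in the standard basis). Since V is invertible (lower-triangular with 1s on the diagonal, up to permutation), solve by back-substitution:
  V =
[[1, 0, 0, 0],
 [1, 0, 1, 0],
 [-1, 1, 0, 0],
 [-1, 1, 1, 1]]
  V a = (-3, -5, 4, 1)
Solving gives a = (-3, 1, -2, -1).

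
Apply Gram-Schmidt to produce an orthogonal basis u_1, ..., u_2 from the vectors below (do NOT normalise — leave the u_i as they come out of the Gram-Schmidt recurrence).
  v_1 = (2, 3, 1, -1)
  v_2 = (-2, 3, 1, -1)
Orthogonal basis:
  u_1 = (2, 3, 1, -1)
  u_2 = (-44/15, 8/5, 8/15, -8/15)

Apply the Gram-Schmidt recurrence
  u_1 = v_1
  u_i = v_i − Σ_{j<i} ((v_i · u_j) / (u_j · u_j)) · u_j.

Step by step this gives:
  u_1 = (2, 3, 1, -1)
  u_2 = (-44/15, 8/5, 8/15, -8/15)

Orthogonality check:
  u_2 · u_1 = 0 (should be 0)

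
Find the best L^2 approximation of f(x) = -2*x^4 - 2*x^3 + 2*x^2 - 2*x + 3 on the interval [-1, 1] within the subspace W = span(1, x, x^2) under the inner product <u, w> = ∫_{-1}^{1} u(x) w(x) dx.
g(x) = 2*x^2/7 - 16*x/5 + 111/35

The best approximation g ∈ W is the orthogonal projection of f onto W. Writing g = a_0 + a_1 x + a_2 x^2, the coefficients solve the normal equations G · a = b where
  G_{ij} = <φ_i, φ_j> and b_i = <f, φ_i>, with φ_0 = 1, φ_1 = x, φ_2 = x^2.
G =
  [2, 0, 2/3]
  [0, 2/3, 0]
  [2/3, 0, 2/5],
b = (98/15, -32/15, 78/35).
Solving gives a_0 = 111/35, a_1 = -16/5, a_2 = 2/7, so
  g(x) = 2*x^2/7 - 16*x/5 + 111/35.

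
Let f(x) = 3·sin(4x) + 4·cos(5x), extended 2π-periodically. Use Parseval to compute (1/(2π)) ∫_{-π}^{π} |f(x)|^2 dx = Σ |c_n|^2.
Σ |c_n|^2 = 25/2

Expand |f|^2 and use orthogonality of {sin(nx), cos(mx)} on [-π, π]:
  ∫_{-π}^{π} sin(nx)^2 dx = π, ∫ cos(mx)^2 dx = π, and cross terms integrate to 0.
So ∫_{-π}^{π} f(x)^2 dx = 3^2 · π + 4^2 · π = (9 + 16)π.
Divide by 2π: (9 + 16)/2 = 25/2.
By Parseval, this equals Σ |c_n|^2.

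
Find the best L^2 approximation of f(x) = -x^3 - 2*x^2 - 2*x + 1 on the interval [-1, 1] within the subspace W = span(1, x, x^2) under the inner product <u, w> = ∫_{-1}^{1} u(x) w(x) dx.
g(x) = -2*x^2 - 13*x/5 + 1

The best approximation g ∈ W is the orthogonal projection of f onto W. Writing g = a_0 + a_1 x + a_2 x^2, the coefficients solve the normal equations G · a = b where
  G_{ij} = <φ_i, φ_j> and b_i = <f, φ_i>, with φ_0 = 1, φ_1 = x, φ_2 = x^2.
G =
  [2, 0, 2/3]
  [0, 2/3, 0]
  [2/3, 0, 2/5],
b = (2/3, -26/15, -2/15).
Solving gives a_0 = 1, a_1 = -13/5, a_2 = -2, so
  g(x) = -2*x^2 - 13*x/5 + 1.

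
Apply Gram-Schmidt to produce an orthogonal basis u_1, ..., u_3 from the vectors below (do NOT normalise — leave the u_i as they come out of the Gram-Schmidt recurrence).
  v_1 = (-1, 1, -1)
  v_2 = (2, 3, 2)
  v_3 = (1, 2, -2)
Orthogonal basis:
  u_1 = (-1, 1, -1)
  u_2 = (5/3, 10/3, 5/3)
  u_3 = (3/2, 0, -3/2)

Apply the Gram-Schmidt recurrence
  u_1 = v_1
  u_i = v_i − Σ_{j<i} ((v_i · u_j) / (u_j · u_j)) · u_j.

Step by step this gives:
  u_1 = (-1, 1, -1)
  u_2 = (5/3, 10/3, 5/3)
  u_3 = (3/2, 0, -3/2)

Orthogonality check:
  u_2 · u_1 = 0 (should be 0)
  u_3 · u_1 = 0 (should be 0)
  u_3 · u_2 = 0 (should be 0)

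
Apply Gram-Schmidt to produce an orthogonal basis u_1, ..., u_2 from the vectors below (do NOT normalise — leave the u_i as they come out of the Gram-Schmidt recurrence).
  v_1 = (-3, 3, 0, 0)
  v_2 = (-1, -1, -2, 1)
Orthogonal basis:
  u_1 = (-3, 3, 0, 0)
  u_2 = (-1, -1, -2, 1)

Apply the Gram-Schmidt recurrence
  u_1 = v_1
  u_i = v_i − Σ_{j<i} ((v_i · u_j) / (u_j · u_j)) · u_j.

Step by step this gives:
  u_1 = (-3, 3, 0, 0)
  u_2 = (-1, -1, -2, 1)

Orthogonality check:
  u_2 · u_1 = 0 (should be 0)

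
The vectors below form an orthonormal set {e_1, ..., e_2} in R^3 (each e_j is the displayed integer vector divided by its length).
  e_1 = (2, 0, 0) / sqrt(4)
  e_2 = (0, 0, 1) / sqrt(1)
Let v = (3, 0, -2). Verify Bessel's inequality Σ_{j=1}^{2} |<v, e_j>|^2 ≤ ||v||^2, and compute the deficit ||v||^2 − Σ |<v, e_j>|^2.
Σ |<v, e_j>|^2 = 13; ||v||^2 = 13; deficit = 0

Write each e_j = u_j / sqrt(<u_j, u_j>) where u_j is the displayed integer vector. Then <v, e_j> = <v, u_j> / sqrt(<u_j, u_j>), so |<v, e_j>|^2 = <v, u_j>^2 / <u_j, u_j>.
Coefficients: <v, e_1> = 6/sqrt(4), <v, e_2> = -2/sqrt(1).
Square and sum: Σ |<v, e_j>|^2 = 13.
Compute ||v||^2 = v·v = 13.
Deficit = 13 − 13 = 0 ≥ 0, confirming Bessel's inequality. (The deficit equals ||v − Σ <v,e_j> e_j||^2, the squared distance from v to span{e_j}.)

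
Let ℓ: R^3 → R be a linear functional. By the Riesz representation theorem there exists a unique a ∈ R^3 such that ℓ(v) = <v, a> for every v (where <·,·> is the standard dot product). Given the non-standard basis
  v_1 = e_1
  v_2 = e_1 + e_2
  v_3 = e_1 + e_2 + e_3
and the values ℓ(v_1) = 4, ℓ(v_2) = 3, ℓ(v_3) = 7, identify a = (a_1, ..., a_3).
a = (4, -1, 4)

Write a = (a_1, ..., a_3) in the standard basis. For each basis vector v_i, ℓ(v_i) = <v_i, a> is a linear equation in the a_j's. Collect the n equations into a matrix system V a = ℓ, where row i of V is v_i (expressed in the standard basis). Since V is invertible (lower-triangular with 1s on the diagonal, up to permutation), solve by back-substitution:
  V =
[[1, 0, 0],
 [1, 1, 0],
 [1, 1, 1]]
  V a = (4, 3, 7)
Solving gives a = (4, -1, 4).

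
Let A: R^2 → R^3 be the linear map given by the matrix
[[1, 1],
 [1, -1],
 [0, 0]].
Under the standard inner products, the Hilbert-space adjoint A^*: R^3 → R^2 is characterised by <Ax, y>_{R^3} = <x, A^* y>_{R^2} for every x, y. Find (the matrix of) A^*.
A^* = A^T =
[[1, 1, 0],
 [1, -1, 0]]

For real matrices with standard dot products, the defining identity <Ax, y> = <x, A^* y> gives (Ax)^T y = x^T (A^*) y, i.e. x^T A^T y = x^T (A^*) y. Since this holds for all x, y, we must have A^* = A^T. Therefore
A^* =
[[1, 1, 0],
 [1, -1, 0]].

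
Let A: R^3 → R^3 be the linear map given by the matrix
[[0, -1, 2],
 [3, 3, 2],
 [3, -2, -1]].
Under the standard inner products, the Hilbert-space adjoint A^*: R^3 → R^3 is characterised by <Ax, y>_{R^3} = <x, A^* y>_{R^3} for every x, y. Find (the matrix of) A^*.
A^* = A^T =
[[0, 3, 3],
 [-1, 3, -2],
 [2, 2, -1]]

For real matrices with standard dot products, the defining identity <Ax, y> = <x, A^* y> gives (Ax)^T y = x^T (A^*) y, i.e. x^T A^T y = x^T (A^*) y. Since this holds for all x, y, we must have A^* = A^T. Therefore
A^* =
[[0, 3, 3],
 [-1, 3, -2],
 [2, 2, -1]].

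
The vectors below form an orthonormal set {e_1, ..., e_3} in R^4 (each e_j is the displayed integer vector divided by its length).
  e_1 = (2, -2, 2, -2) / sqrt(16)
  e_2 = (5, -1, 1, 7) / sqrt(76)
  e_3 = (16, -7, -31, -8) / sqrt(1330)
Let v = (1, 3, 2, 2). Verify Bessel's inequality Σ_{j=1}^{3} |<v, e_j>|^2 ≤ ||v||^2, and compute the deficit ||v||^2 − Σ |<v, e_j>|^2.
Σ |<v, e_j>|^2 = 731/70; ||v||^2 = 18; deficit = 529/70

Write each e_j = u_j / sqrt(<u_j, u_j>) where u_j is the displayed integer vector. Then <v, e_j> = <v, u_j> / sqrt(<u_j, u_j>), so |<v, e_j>|^2 = <v, u_j>^2 / <u_j, u_j>.
Coefficients: <v, e_1> = -4/sqrt(16), <v, e_2> = 18/sqrt(76), <v, e_3> = -83/sqrt(1330).
Square and sum: Σ |<v, e_j>|^2 = 731/70.
Compute ||v||^2 = v·v = 18.
Deficit = 18 − 731/70 = 529/70 ≥ 0, confirming Bessel's inequality. (The deficit equals ||v − Σ <v,e_j> e_j||^2, the squared distance from v to span{e_j}.)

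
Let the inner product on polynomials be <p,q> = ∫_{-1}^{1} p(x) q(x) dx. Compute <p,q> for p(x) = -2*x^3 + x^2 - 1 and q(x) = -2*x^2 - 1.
<p,q> = 28/15

Expand the product: p(x)·q(x) = 4*x^5 - 2*x^4 + 2*x^3 + x^2 + 1.
∫_{-1}^{1} of each monomial x^k gives [2/(k+1) if k even, 0 if k odd]. Integrating term-by-term (or equivalently evaluating the antiderivative F(x) = 2*x^6/3 - 2*x^5/5 + x^4/2 + x^3/3 + x at the endpoints):
  F(1) − F(−1) = 21/10 − (7/30) = 28/15.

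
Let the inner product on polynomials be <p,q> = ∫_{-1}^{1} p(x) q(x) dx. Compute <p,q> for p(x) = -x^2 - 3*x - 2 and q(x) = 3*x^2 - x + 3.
<p,q> = -86/5

Expand the product: p(x)·q(x) = -3*x^4 - 8*x^3 - 6*x^2 - 7*x - 6.
∫_{-1}^{1} of each monomial x^k gives [2/(k+1) if k even, 0 if k odd]. Integrating term-by-term (or equivalently evaluating the antiderivative F(x) = -3*x^5/5 - 2*x^4 - 2*x^3 - 7*x^2/2 - 6*x at the endpoints):
  F(1) − F(−1) = -141/10 − (31/10) = -86/5.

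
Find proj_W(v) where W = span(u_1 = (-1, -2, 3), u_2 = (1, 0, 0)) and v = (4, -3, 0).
proj_W(v) = (4, -12/13, 18/13)

Set up U = [u_1 | ... | u_2] ∈ R^(3×2). The projector onto W = col(U) is P = U (U^T U)^(-1) U^T.
Compute U^T U =
  [14, -1]
  [-1, 1],
and U^T v = (2, 4).
Solve U^T U · c = U^T v for the coefficients: c = (6/13, 58/13). The projection is proj_W(v) = U c.
Check: (v - proj_W(v)) · u_1 = 0  (should be 0).
Check: (v - proj_W(v)) · u_2 = 0  (should be 0).
Result: proj_W(v) = (4, -12/13, 18/13).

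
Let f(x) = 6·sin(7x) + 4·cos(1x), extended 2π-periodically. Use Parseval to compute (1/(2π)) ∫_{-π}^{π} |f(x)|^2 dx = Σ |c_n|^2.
Σ |c_n|^2 = 26

Expand |f|^2 and use orthogonality of {sin(nx), cos(mx)} on [-π, π]:
  ∫_{-π}^{π} sin(nx)^2 dx = π, ∫ cos(mx)^2 dx = π, and cross terms integrate to 0.
So ∫_{-π}^{π} f(x)^2 dx = 6^2 · π + 4^2 · π = (36 + 16)π.
Divide by 2π: (36 + 16)/2 = 26.
By Parseval, this equals Σ |c_n|^2.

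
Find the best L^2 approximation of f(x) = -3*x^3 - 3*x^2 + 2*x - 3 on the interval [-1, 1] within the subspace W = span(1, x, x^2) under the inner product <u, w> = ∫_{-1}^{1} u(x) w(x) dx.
g(x) = -3*x^2 + x/5 - 3

The best approximation g ∈ W is the orthogonal projection of f onto W. Writing g = a_0 + a_1 x + a_2 x^2, the coefficients solve the normal equations G · a = b where
  G_{ij} = <φ_i, φ_j> and b_i = <f, φ_i>, with φ_0 = 1, φ_1 = x, φ_2 = x^2.
G =
  [2, 0, 2/3]
  [0, 2/3, 0]
  [2/3, 0, 2/5],
b = (-8, 2/15, -16/5).
Solving gives a_0 = -3, a_1 = 1/5, a_2 = -3, so
  g(x) = -3*x^2 + x/5 - 3.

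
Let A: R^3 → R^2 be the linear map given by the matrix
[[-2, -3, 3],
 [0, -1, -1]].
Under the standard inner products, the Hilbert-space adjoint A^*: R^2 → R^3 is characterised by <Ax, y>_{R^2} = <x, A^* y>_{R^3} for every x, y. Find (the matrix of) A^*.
A^* = A^T =
[[-2, 0],
 [-3, -1],
 [3, -1]]

For real matrices with standard dot products, the defining identity <Ax, y> = <x, A^* y> gives (Ax)^T y = x^T (A^*) y, i.e. x^T A^T y = x^T (A^*) y. Since this holds for all x, y, we must have A^* = A^T. Therefore
A^* =
[[-2, 0],
 [-3, -1],
 [3, -1]].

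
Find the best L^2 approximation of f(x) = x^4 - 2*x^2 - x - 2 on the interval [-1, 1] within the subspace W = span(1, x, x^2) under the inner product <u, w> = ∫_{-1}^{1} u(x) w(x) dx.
g(x) = -8*x^2/7 - x - 73/35

The best approximation g ∈ W is the orthogonal projection of f onto W. Writing g = a_0 + a_1 x + a_2 x^2, the coefficients solve the normal equations G · a = b where
  G_{ij} = <φ_i, φ_j> and b_i = <f, φ_i>, with φ_0 = 1, φ_1 = x, φ_2 = x^2.
G =
  [2, 0, 2/3]
  [0, 2/3, 0]
  [2/3, 0, 2/5],
b = (-74/15, -2/3, -194/105).
Solving gives a_0 = -73/35, a_1 = -1, a_2 = -8/7, so
  g(x) = -8*x^2/7 - x - 73/35.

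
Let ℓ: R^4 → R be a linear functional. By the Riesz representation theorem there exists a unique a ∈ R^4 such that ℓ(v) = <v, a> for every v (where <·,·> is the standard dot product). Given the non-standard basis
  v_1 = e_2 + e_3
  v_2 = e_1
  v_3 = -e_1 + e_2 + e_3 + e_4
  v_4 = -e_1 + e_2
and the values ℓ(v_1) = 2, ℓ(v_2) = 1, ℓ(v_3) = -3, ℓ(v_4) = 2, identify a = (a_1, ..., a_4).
a = (1, 3, -1, -4)

Write a = (a_1, ..., a_4) in the standard basis. For each basis vector v_i, ℓ(v_i) = <v_i, a> is a linear equation in the a_j's. Collect the n equations into a matrix system V a = ℓ, where row i of V is v_i (expressed in the standard basis). Since V is invertible (lower-triangular with 1s on the diagonal, up to permutation), solve by back-substitution:
  V =
[[0, 1, 1, 0],
 [1, 0, 0, 0],
 [-1, 1, 1, 1],
 [-1, 1, 0, 0]]
  V a = (2, 1, -3, 2)
Solving gives a = (1, 3, -1, -4).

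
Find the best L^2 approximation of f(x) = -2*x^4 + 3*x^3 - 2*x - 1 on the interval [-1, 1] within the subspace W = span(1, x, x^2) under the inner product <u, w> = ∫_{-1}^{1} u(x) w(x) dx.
g(x) = -12*x^2/7 - x/5 - 29/35

The best approximation g ∈ W is the orthogonal projection of f onto W. Writing g = a_0 + a_1 x + a_2 x^2, the coefficients solve the normal equations G · a = b where
  G_{ij} = <φ_i, φ_j> and b_i = <f, φ_i>, with φ_0 = 1, φ_1 = x, φ_2 = x^2.
G =
  [2, 0, 2/3]
  [0, 2/3, 0]
  [2/3, 0, 2/5],
b = (-14/5, -2/15, -26/21).
Solving gives a_0 = -29/35, a_1 = -1/5, a_2 = -12/7, so
  g(x) = -12*x^2/7 - x/5 - 29/35.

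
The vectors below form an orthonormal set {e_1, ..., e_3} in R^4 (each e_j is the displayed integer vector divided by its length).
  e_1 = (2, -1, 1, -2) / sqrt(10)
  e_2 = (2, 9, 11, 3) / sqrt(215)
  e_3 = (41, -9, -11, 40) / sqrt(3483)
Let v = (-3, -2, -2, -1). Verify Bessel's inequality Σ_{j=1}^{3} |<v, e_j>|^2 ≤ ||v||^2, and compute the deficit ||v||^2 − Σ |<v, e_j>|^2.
Σ |<v, e_j>|^2 = 154/9; ||v||^2 = 18; deficit = 8/9

Write each e_j = u_j / sqrt(<u_j, u_j>) where u_j is the displayed integer vector. Then <v, e_j> = <v, u_j> / sqrt(<u_j, u_j>), so |<v, e_j>|^2 = <v, u_j>^2 / <u_j, u_j>.
Coefficients: <v, e_1> = -4/sqrt(10), <v, e_2> = -49/sqrt(215), <v, e_3> = -123/sqrt(3483).
Square and sum: Σ |<v, e_j>|^2 = 154/9.
Compute ||v||^2 = v·v = 18.
Deficit = 18 − 154/9 = 8/9 ≥ 0, confirming Bessel's inequality. (The deficit equals ||v − Σ <v,e_j> e_j||^2, the squared distance from v to span{e_j}.)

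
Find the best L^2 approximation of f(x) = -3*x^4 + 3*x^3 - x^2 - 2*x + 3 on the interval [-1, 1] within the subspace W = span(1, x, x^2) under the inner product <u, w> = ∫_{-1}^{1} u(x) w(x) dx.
g(x) = -25*x^2/7 - x/5 + 114/35

The best approximation g ∈ W is the orthogonal projection of f onto W. Writing g = a_0 + a_1 x + a_2 x^2, the coefficients solve the normal equations G · a = b where
  G_{ij} = <φ_i, φ_j> and b_i = <f, φ_i>, with φ_0 = 1, φ_1 = x, φ_2 = x^2.
G =
  [2, 0, 2/3]
  [0, 2/3, 0]
  [2/3, 0, 2/5],
b = (62/15, -2/15, 26/35).
Solving gives a_0 = 114/35, a_1 = -1/5, a_2 = -25/7, so
  g(x) = -25*x^2/7 - x/5 + 114/35.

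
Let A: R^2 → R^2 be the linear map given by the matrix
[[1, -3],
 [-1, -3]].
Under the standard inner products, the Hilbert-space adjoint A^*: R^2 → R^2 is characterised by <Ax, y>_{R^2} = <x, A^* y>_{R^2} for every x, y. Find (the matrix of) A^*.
A^* = A^T =
[[1, -1],
 [-3, -3]]

For real matrices with standard dot products, the defining identity <Ax, y> = <x, A^* y> gives (Ax)^T y = x^T (A^*) y, i.e. x^T A^T y = x^T (A^*) y. Since this holds for all x, y, we must have A^* = A^T. Therefore
A^* =
[[1, -1],
 [-3, -3]].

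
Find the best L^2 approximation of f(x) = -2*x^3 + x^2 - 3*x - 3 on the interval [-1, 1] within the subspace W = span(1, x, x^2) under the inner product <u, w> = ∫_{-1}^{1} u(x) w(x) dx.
g(x) = x^2 - 21*x/5 - 3

The best approximation g ∈ W is the orthogonal projection of f onto W. Writing g = a_0 + a_1 x + a_2 x^2, the coefficients solve the normal equations G · a = b where
  G_{ij} = <φ_i, φ_j> and b_i = <f, φ_i>, with φ_0 = 1, φ_1 = x, φ_2 = x^2.
G =
  [2, 0, 2/3]
  [0, 2/3, 0]
  [2/3, 0, 2/5],
b = (-16/3, -14/5, -8/5).
Solving gives a_0 = -3, a_1 = -21/5, a_2 = 1, so
  g(x) = x^2 - 21*x/5 - 3.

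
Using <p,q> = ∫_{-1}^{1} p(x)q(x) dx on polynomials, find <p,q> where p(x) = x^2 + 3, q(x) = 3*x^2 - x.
<p,q> = 36/5

Expand the product: p(x)·q(x) = 3*x^4 - x^3 + 9*x^2 - 3*x.
∫_{-1}^{1} of each monomial x^k gives [2/(k+1) if k even, 0 if k odd]. Integrating term-by-term (or equivalently evaluating the antiderivative F(x) = 3*x^5/5 - x^4/4 + 3*x^3 - 3*x^2/2 at the endpoints):
  F(1) − F(−1) = 37/20 − (-107/20) = 36/5.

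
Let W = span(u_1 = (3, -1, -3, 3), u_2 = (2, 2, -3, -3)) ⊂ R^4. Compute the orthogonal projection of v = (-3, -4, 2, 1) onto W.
proj_W(v) = (-393/178, -277/178, 273/89, 186/89)

Set up U = [u_1 | ... | u_2] ∈ R^(4×2). The projector onto W = col(U) is P = U (U^T U)^(-1) U^T.
Compute U^T U =
  [28, 4]
  [4, 26],
and U^T v = (-8, -23).
Solve U^T U · c = U^T v for the coefficients: c = (-29/178, -153/178). The projection is proj_W(v) = U c.
Check: (v - proj_W(v)) · u_1 = 0  (should be 0).
Check: (v - proj_W(v)) · u_2 = 0  (should be 0).
Result: proj_W(v) = (-393/178, -277/178, 273/89, 186/89).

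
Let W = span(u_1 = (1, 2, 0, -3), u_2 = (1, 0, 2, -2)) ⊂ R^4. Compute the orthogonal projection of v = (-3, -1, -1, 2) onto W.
proj_W(v) = (-85/77, -72/77, -14/11, 206/77)

Set up U = [u_1 | ... | u_2] ∈ R^(4×2). The projector onto W = col(U) is P = U (U^T U)^(-1) U^T.
Compute U^T U =
  [14, 7]
  [7, 9],
and U^T v = (-11, -9).
Solve U^T U · c = U^T v for the coefficients: c = (-36/77, -7/11). The projection is proj_W(v) = U c.
Check: (v - proj_W(v)) · u_1 = 0  (should be 0).
Check: (v - proj_W(v)) · u_2 = 0  (should be 0).
Result: proj_W(v) = (-85/77, -72/77, -14/11, 206/77).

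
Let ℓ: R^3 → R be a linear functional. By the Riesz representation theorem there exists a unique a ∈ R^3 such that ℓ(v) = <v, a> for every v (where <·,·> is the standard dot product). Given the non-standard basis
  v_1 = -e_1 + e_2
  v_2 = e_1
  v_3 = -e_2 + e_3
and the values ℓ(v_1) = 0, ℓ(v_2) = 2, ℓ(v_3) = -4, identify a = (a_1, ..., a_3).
a = (2, 2, -2)

Write a = (a_1, ..., a_3) in the standard basis. For each basis vector v_i, ℓ(v_i) = <v_i, a> is a linear equation in the a_j's. Collect the n equations into a matrix system V a = ℓ, where row i of V is v_i (expressed in the standard basis). Since V is invertible (lower-triangular with 1s on the diagonal, up to permutation), solve by back-substitution:
  V =
[[-1, 1, 0],
 [1, 0, 0],
 [0, -1, 1]]
  V a = (0, 2, -4)
Solving gives a = (2, 2, -2).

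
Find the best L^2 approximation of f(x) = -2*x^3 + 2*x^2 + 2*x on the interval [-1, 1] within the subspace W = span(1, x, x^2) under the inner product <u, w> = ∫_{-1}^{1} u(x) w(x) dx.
g(x) = 2*x^2 + 4*x/5

The best approximation g ∈ W is the orthogonal projection of f onto W. Writing g = a_0 + a_1 x + a_2 x^2, the coefficients solve the normal equations G · a = b where
  G_{ij} = <φ_i, φ_j> and b_i = <f, φ_i>, with φ_0 = 1, φ_1 = x, φ_2 = x^2.
G =
  [2, 0, 2/3]
  [0, 2/3, 0]
  [2/3, 0, 2/5],
b = (4/3, 8/15, 4/5).
Solving gives a_0 = 0, a_1 = 4/5, a_2 = 2, so
  g(x) = 2*x^2 + 4*x/5.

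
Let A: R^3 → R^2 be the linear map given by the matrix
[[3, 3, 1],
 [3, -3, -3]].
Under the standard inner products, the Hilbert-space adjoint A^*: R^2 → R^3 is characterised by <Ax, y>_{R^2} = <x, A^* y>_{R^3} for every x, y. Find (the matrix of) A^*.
A^* = A^T =
[[3, 3],
 [3, -3],
 [1, -3]]

For real matrices with standard dot products, the defining identity <Ax, y> = <x, A^* y> gives (Ax)^T y = x^T (A^*) y, i.e. x^T A^T y = x^T (A^*) y. Since this holds for all x, y, we must have A^* = A^T. Therefore
A^* =
[[3, 3],
 [3, -3],
 [1, -3]].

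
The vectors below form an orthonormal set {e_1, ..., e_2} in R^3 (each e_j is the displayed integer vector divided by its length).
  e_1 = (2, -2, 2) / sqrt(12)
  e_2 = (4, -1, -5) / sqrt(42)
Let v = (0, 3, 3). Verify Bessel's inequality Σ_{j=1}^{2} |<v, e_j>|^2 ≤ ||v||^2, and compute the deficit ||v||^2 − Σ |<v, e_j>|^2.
Σ |<v, e_j>|^2 = 54/7; ||v||^2 = 18; deficit = 72/7

Write each e_j = u_j / sqrt(<u_j, u_j>) where u_j is the displayed integer vector. Then <v, e_j> = <v, u_j> / sqrt(<u_j, u_j>), so |<v, e_j>|^2 = <v, u_j>^2 / <u_j, u_j>.
Coefficients: <v, e_1> = 0/sqrt(12), <v, e_2> = -18/sqrt(42).
Square and sum: Σ |<v, e_j>|^2 = 54/7.
Compute ||v||^2 = v·v = 18.
Deficit = 18 − 54/7 = 72/7 ≥ 0, confirming Bessel's inequality. (The deficit equals ||v − Σ <v,e_j> e_j||^2, the squared distance from v to span{e_j}.)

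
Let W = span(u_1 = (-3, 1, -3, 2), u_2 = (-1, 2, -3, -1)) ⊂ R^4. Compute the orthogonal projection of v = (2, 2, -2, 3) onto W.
proj_W(v) = (-199/201, 98/201, -79/67, 101/201)

Set up U = [u_1 | ... | u_2] ∈ R^(4×2). The projector onto W = col(U) is P = U (U^T U)^(-1) U^T.
Compute U^T U =
  [23, 12]
  [12, 15],
and U^T v = (8, 5).
Solve U^T U · c = U^T v for the coefficients: c = (20/67, 19/201). The projection is proj_W(v) = U c.
Check: (v - proj_W(v)) · u_1 = 0  (should be 0).
Check: (v - proj_W(v)) · u_2 = 0  (should be 0).
Result: proj_W(v) = (-199/201, 98/201, -79/67, 101/201).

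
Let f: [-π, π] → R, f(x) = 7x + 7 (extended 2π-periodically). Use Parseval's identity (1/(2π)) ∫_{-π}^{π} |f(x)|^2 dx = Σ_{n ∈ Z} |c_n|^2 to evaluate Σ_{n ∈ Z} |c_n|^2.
Σ |c_n|^2 = 49π^2/3 + 49

Expand and integrate term by term over [-π, π]:
  ∫ (7x)^2 dx = 49·(2π^3/3); ∫ 2·7·(7)·x dx = 0 (odd integrand); ∫ 7^2 dx = 49·2π.
So (1/(2π)) ∫_{-π}^{π} (7x + 7)^2 dx = 49π^2/3 + 49 = 49π^2/3 + 49.
Parseval ⇒ Σ |c_n|^2 = 49π^2/3 + 49.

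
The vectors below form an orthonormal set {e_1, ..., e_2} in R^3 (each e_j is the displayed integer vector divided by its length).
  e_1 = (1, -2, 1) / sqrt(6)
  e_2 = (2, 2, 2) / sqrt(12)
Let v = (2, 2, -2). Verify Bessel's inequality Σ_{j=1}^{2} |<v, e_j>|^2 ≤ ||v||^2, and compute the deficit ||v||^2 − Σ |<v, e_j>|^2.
Σ |<v, e_j>|^2 = 4; ||v||^2 = 12; deficit = 8

Write each e_j = u_j / sqrt(<u_j, u_j>) where u_j is the displayed integer vector. Then <v, e_j> = <v, u_j> / sqrt(<u_j, u_j>), so |<v, e_j>|^2 = <v, u_j>^2 / <u_j, u_j>.
Coefficients: <v, e_1> = -4/sqrt(6), <v, e_2> = 4/sqrt(12).
Square and sum: Σ |<v, e_j>|^2 = 4.
Compute ||v||^2 = v·v = 12.
Deficit = 12 − 4 = 8 ≥ 0, confirming Bessel's inequality. (The deficit equals ||v − Σ <v,e_j> e_j||^2, the squared distance from v to span{e_j}.)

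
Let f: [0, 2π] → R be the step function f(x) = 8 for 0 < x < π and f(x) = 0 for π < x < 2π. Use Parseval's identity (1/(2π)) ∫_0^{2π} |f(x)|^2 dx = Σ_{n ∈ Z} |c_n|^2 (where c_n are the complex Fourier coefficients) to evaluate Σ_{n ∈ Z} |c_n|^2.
Σ |c_n|^2 = 32

Parseval equates the L^2 energy of f (normalised by 1/(2π)) with the ℓ^2 sum of its Fourier coefficients: (1/(2π)) ∫_0^{2π} |f|^2 = Σ |c_n|^2.
Compute the left side: (1/(2π)) [∫_0^π 8^2 dx + ∫_π^{2π} 0^2 dx] = (1/(2π)) · (64π + 0π) = (64 + 0)/2 = 32.
So Σ_{n ∈ Z} |c_n|^2 = 32.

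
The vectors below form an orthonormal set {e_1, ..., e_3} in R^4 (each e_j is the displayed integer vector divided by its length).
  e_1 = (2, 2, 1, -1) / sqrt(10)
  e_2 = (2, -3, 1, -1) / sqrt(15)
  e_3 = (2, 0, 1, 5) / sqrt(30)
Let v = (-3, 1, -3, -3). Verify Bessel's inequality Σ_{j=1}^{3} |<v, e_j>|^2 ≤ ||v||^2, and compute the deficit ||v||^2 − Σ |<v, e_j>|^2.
Σ |<v, e_j>|^2 = 131/5; ||v||^2 = 28; deficit = 9/5

Write each e_j = u_j / sqrt(<u_j, u_j>) where u_j is the displayed integer vector. Then <v, e_j> = <v, u_j> / sqrt(<u_j, u_j>), so |<v, e_j>|^2 = <v, u_j>^2 / <u_j, u_j>.
Coefficients: <v, e_1> = -4/sqrt(10), <v, e_2> = -9/sqrt(15), <v, e_3> = -24/sqrt(30).
Square and sum: Σ |<v, e_j>|^2 = 131/5.
Compute ||v||^2 = v·v = 28.
Deficit = 28 − 131/5 = 9/5 ≥ 0, confirming Bessel's inequality. (The deficit equals ||v − Σ <v,e_j> e_j||^2, the squared distance from v to span{e_j}.)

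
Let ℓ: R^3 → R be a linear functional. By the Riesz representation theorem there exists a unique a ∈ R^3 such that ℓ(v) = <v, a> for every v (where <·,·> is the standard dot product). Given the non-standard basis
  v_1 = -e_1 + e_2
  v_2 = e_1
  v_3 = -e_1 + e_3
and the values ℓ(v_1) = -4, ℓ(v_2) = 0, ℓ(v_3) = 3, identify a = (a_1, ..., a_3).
a = (0, -4, 3)

Write a = (a_1, ..., a_3) in the standard basis. For each basis vector v_i, ℓ(v_i) = <v_i, a> is a linear equation in the a_j's. Collect the n equations into a matrix system V a = ℓ, where row i of V is v_i (expressed in the standard basis). Since V is invertible (lower-triangular with 1s on the diagonal, up to permutation), solve by back-substitution:
  V =
[[-1, 1, 0],
 [1, 0, 0],
 [-1, 0, 1]]
  V a = (-4, 0, 3)
Solving gives a = (0, -4, 3).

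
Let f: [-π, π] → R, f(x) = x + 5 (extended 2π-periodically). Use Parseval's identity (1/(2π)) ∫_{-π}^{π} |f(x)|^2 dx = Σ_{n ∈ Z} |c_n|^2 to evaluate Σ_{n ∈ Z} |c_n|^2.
Σ |c_n|^2 = π^2/3 + 25

Expand and integrate term by term over [-π, π]:
  ∫ (x)^2 dx = 1·(2π^3/3); ∫ 2·1·(5)·x dx = 0 (odd integrand); ∫ 5^2 dx = 25·2π.
So (1/(2π)) ∫_{-π}^{π} (x + 5)^2 dx = 1π^2/3 + 25 = π^2/3 + 25.
Parseval ⇒ Σ |c_n|^2 = π^2/3 + 25.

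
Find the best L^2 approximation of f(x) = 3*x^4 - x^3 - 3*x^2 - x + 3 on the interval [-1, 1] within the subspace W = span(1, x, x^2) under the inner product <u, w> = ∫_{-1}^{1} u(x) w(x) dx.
g(x) = -3*x^2/7 - 8*x/5 + 96/35

The best approximation g ∈ W is the orthogonal projection of f onto W. Writing g = a_0 + a_1 x + a_2 x^2, the coefficients solve the normal equations G · a = b where
  G_{ij} = <φ_i, φ_j> and b_i = <f, φ_i>, with φ_0 = 1, φ_1 = x, φ_2 = x^2.
G =
  [2, 0, 2/3]
  [0, 2/3, 0]
  [2/3, 0, 2/5],
b = (26/5, -16/15, 58/35).
Solving gives a_0 = 96/35, a_1 = -8/5, a_2 = -3/7, so
  g(x) = -3*x^2/7 - 8*x/5 + 96/35.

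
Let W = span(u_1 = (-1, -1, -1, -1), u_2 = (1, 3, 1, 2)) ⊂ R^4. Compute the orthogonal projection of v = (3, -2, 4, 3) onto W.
proj_W(v) = (43/11, -13/11, 43/11, 15/11)

Set up U = [u_1 | ... | u_2] ∈ R^(4×2). The projector onto W = col(U) is P = U (U^T U)^(-1) U^T.
Compute U^T U =
  [4, -7]
  [-7, 15],
and U^T v = (-8, 7).
Solve U^T U · c = U^T v for the coefficients: c = (-71/11, -28/11). The projection is proj_W(v) = U c.
Check: (v - proj_W(v)) · u_1 = 0  (should be 0).
Check: (v - proj_W(v)) · u_2 = 0  (should be 0).
Result: proj_W(v) = (43/11, -13/11, 43/11, 15/11).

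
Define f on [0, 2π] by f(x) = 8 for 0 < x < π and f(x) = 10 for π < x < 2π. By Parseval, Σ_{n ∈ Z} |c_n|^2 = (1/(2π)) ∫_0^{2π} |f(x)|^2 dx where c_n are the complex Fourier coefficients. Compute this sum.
Σ |c_n|^2 = 82

Parseval equates the L^2 energy of f (normalised by 1/(2π)) with the ℓ^2 sum of its Fourier coefficients: (1/(2π)) ∫_0^{2π} |f|^2 = Σ |c_n|^2.
Compute the left side: (1/(2π)) [∫_0^π 8^2 dx + ∫_π^{2π} 10^2 dx] = (1/(2π)) · (64π + 100π) = (64 + 100)/2 = 82.
So Σ_{n ∈ Z} |c_n|^2 = 82.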